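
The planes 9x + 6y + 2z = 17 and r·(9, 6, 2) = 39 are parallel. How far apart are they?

2

Both planes have normal n = (9, 6, 2), |n| = 11. Any point on the first plane is at distance |39 − 17|/|n| = 22/11 = 2 from the second.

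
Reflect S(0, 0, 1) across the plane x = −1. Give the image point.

(-2, 0, 1)

With n = (1, 0, 0), the signed offset is (n·S − (-1))/|n|² = 1/1 = 1.
S' = S − 2t·n = (0, 0, 1) − 2·(1, 0, 0) = (−2, 0, 1).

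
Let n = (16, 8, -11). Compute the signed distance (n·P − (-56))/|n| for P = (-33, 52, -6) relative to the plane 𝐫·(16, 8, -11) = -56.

n·P − (-56) = 10.
|n| = 21, so the signed distance is 10/21.

10/21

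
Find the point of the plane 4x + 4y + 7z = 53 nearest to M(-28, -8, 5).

(-20, 0, 19)

n = (4, 4, 7), |n|² = 81, and n·M − 53 = -162.
t = -162/81 = -2, so the foot is M − t·n = (-28, -8, 5) − (-2)·(4, 4, 7) = (-20, 0, 19).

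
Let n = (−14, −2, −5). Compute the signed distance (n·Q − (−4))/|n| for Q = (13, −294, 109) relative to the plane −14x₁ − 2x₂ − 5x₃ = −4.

n·Q − (-4) = -135.
|n| = 15, so the signed distance is -135/15 = -9.

-9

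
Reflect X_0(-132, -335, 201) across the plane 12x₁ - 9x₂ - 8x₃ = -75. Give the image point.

With n = (12, -9, -8), the signed offset is (n·X_0 − (-75))/|n|² = -102/289 = -6/17.
X_0' = X_0 − 2t·n = (-132, -335, 201) − (-12/17)·(12, -9, -8) = (-2100/17, -5803/17, 3321/17).

(-2100/17, -5803/17, 3321/17)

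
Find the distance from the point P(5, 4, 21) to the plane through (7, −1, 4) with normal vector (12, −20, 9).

29/25

The plane has equation n·(r − (7, −1, 4)) = 0, i.e. n·r = 140.
n = (12, −20, 9); n·P − 140 = 29; |n| = 25; distance = 29/25.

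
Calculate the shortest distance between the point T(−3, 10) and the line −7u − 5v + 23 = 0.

d = |(-7)·(-3) + (-5)·10 − (-23)| / √(49 + 25) = |-6|/√74 = 6/√74.

6/√74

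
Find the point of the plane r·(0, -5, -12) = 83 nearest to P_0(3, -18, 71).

(3, -43, 11)

n = (0, -5, -12), |n|² = 169, and n·P_0 − 83 = -845.
t = -845/169 = -5, so the foot is P_0 − t·n = (3, -18, 71) − (-5)·(0, -5, -12) = (3, -43, 11).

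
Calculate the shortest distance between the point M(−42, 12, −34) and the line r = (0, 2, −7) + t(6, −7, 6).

3√73

Direction vector d = (6, −7, 6).
AP = (−42, 10, −27), and AP × d = (−129, 90, 234).
|AP × d|² = 79497 and |d|² = 121, so the distance is √(79497/121) = √657 = 3√73.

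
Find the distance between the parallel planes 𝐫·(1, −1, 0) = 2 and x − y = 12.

With common normal n = (1, −1, 0) (|n| = √2), the distance is |2 − 12|/|n| = 10/√2 = 5√2.

5√2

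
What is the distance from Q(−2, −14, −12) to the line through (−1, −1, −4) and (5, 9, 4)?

A direction vector is d = (6, 10, 8).
AP = (−1, −13, −8), and AP × d = (−24, −40, 68).
|AP × d|² = 6800 and |d|² = 200, so the distance is √(6800/200) = √34.

√34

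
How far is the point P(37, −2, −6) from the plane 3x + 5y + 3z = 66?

17√43/43

Normal vector n = (3, 5, 3), and n·(37, −2, −6) − 66 = 17.
|n| = √(9 + 25 + 9) = √43, so the distance is |17|/√43 = 17/√43.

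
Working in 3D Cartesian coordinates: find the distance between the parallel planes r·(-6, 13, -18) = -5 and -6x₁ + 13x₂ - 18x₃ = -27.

22/23

With common normal n = (-6, 13, -18) (|n| = 23), the distance is |(-5) − (-27)|/|n| = 22/23.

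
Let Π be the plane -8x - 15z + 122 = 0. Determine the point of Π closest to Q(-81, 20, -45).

The perpendicular from Q has direction n = (-8, 0, -15): r = (-81, 20, -45) + t(-8, 0, -15).
Substitute into the plane: n·(Q + tn) = -122 gives 1323 + 289t = -122, so t = -5.
Foot = (-81, 20, -45) + (-5)·(-8, 0, -15) = (-41, 20, 30).

(-41, 20, 30)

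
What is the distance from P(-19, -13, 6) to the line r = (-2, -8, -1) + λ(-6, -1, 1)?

Direction vector d = (-6, -1, 1).
AP = (-17, -5, 7), and AP × d = (2, -25, -13).
|AP × d|² = 798 and |d|² = 38, so the distance is √(798/38) = √21.

√21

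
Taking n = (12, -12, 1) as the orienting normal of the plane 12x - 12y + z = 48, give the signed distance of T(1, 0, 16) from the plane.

-20/17

n·T − 48 = -20.
|n| = 17, so the signed distance is -20/17.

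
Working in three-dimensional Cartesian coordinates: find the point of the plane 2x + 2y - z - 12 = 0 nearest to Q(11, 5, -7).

n = (2, 2, -1), |n|² = 9, and n·Q − 12 = 27.
t = 27/9 = 3, so the foot is Q − t·n = (11, 5, -7) − 3·(2, 2, -1) = (5, -1, -4).

(5, -1, -4)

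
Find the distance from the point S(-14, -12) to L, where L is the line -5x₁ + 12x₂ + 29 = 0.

d = |(-5)·(-14) + 12·(-12) − (-29)| / √(25 + 144) = |-45|/13 = 45/13.

45/13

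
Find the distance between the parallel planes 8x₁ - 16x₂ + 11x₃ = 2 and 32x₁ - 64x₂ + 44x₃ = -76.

Divide the second equation by 4 to match normals: 8x₁ - 16x₂ + 11x₃ = -19.
With common normal n = (8, -16, 11) (|n| = 21), the distance is |2 − (-19)|/|n| = 21/21 = 1.

1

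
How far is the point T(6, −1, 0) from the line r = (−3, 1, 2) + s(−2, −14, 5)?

Direction vector d = (−2, −14, 5).
AP = (9, −2, −2), and AP × d = (−38, −41, −130).
|AP × d|² = 20025 and |d|² = 225, so the distance is √(20025/225) = √89.

√89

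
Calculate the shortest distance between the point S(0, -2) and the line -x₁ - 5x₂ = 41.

d = |(-1)·0 + (-5)·(-2) − 41| / √(1 + 25) = |-31|/√26 = 31/√26.

31/√26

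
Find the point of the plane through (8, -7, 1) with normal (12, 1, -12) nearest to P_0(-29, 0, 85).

(31, 5, 25)

The perpendicular from P_0 has direction n = (12, 1, -12): r = (-29, 0, 85) + t(12, 1, -12).
Substitute into the plane: n·(P_0 + tn) = 77 gives -1368 + 289t = 77, so t = 5.
Foot = (-29, 0, 85) + 5·(12, 1, -12) = (31, 5, 25).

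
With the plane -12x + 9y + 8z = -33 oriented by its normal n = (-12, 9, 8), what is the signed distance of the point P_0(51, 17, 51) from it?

n·P_0 − (-33) = -18.
|n| = 17, so the signed distance is -18/17.

-18/17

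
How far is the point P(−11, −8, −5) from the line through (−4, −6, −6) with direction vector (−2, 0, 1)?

3

Direction vector d = (−2, 0, 1).
AP = (−7, −2, 1), and AP × d = (−2, 5, −4).
|AP × d|² = 45 and |d|² = 5, so the distance is √(45/5) = √9 = 3.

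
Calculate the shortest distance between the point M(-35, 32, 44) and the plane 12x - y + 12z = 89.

d = |12·(-35) + (-1)·32 + 12·44 − 89| / √(144 + 1 + 144) = |-13| / 17 = 13/17.

13/17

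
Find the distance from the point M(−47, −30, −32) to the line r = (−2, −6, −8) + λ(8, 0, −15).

Direction vector d = (8, 0, −15).
AP = (−45, −24, −24); AP·d = 0, |AP|² = 3177, |d|² = 289.
distance² = |AP|² − (AP·d)²/|d|² = 3177 − 0/289 = 3177, so the distance is 3√353.

3√353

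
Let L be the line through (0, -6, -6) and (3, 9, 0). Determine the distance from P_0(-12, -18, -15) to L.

3√11

A direction vector is d = (3, 15, 6).
AP = (-12, -12, -9), and AP × d = (63, 45, -144).
|AP × d|² = 26730 and |d|² = 270, so the distance is √(26730/270) = √99 = 3√11.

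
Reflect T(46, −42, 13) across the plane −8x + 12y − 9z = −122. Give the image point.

(-2, 30, -41)

With n = (−8, 12, −9), the signed offset is (n·T − (-122))/|n|² = -867/289 = -3.
T' = T − 2t·n = (46, −42, 13) − (-6)·(−8, 12, −9) = (−2, 30, −41).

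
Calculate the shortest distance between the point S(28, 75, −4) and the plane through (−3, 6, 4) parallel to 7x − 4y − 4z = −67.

3

Parallel planes share the normal n = (7, −4, −4); since (−3, 6, 4) lies on the plane, its equation is 7x − 4y − 4z = -61.
d = |7·28 + (-4)·75 + (-4)·(-4) − (-61)| / √(49 + 16 + 16) = |-27| / 9 = 3.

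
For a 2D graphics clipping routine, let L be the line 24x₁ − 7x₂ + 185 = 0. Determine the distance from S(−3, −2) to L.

127/25

d = |24·(-3) + (-7)·(-2) − (-185)| / √(576 + 49) = |127|/25 = 127/25.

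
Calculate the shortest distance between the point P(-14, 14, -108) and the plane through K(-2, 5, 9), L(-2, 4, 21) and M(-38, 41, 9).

9

KL = (0, -1, 12) and KM = (-36, 36, 0), so a normal is n = KL × KM = (-432, -432, -36).
n = (-432, -432, -36); n·P − (-1620) = 5508; |n| = 612; distance = 5508/612 = 9.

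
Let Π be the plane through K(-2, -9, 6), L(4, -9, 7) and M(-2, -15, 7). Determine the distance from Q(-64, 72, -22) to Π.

KL = (6, 0, 1) and KM = (0, -6, 1), so a normal is n = KL × KM = (6, -6, -36).
d = |6·(-64) + (-6)·72 + (-36)·(-22) − (-174)| / √(36 + 36 + 1296) = |150| / (6√38) = 25/√38.

25/√38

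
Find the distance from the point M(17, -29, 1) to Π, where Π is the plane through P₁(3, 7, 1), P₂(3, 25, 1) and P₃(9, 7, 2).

14√37/37

P₁P₂ = (0, 18, 0) and P₁P₃ = (6, 0, 1), so a normal is n = P₁P₂ × P₁P₃ = (18, 0, -108).
d = |18·17 + (-108)·1 − (-54)| / √(324 + 0 + 11664) = |252| / (18√37) = 14/√37.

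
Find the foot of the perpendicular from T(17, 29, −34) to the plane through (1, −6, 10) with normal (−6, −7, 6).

n = (−6, −7, 6), |n|² = 121, and n·T − 96 = -605.
t = -605/121 = -5, so the foot is T − t·n = (17, 29, −34) − (-5)·(−6, −7, 6) = (−13, −6, −4).

(-13, -6, -4)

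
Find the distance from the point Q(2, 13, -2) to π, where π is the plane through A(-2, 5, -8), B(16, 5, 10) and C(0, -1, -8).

AB = (18, 0, 18) and AC = (2, -6, 0), so a normal is n = AB × AC = (108, 36, -108).
d = |108·2 + 36·13 + (-108)·(-2) − 828| / √(11664 + 1296 + 11664) = |72| / (36√19) = 2/√19.

2√19/19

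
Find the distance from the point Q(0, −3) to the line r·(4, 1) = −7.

The normal to the line is n = (4, 1) with |n| = √17.
|n·Q − (-7)| = |-3 − (-7)| = 4, so the distance is 4/√17 = 4√17/17.

4/√17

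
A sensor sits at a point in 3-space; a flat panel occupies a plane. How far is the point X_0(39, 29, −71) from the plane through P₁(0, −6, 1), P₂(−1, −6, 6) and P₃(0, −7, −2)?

P₁P₂ = (−1, 0, 5) and P₁P₃ = (0, −1, −3), so a normal is n = P₁P₂ × P₁P₃ = (5, −3, 1).
n = (5, −3, 1); n·P − 19 = 18; |n| = √35; distance = 18/√35.

18/√35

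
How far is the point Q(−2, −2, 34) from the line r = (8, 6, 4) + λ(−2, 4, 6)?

Direction vector d = (−2, 4, 6).
AP = (−10, −8, 30); AP·d = 168, |AP|² = 1064, |d|² = 56.
distance² = |AP|² − (AP·d)²/|d|² = 1064 − 28224/56 = 560, so the distance is 4√35.

4√35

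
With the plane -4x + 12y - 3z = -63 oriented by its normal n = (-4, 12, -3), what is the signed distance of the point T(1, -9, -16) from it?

-1/13

n·T − (-63) = -1.
|n| = 13, so the signed distance is -1/13.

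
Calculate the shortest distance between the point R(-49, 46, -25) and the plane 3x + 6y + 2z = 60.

19/7

n = (3, 6, 2); n·P − 60 = 19; |n| = 7; distance = 19/7.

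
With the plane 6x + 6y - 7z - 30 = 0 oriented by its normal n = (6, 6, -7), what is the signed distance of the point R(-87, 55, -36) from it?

30/11

n·R − 30 = 30.
|n| = 11, so the signed distance is 30/11.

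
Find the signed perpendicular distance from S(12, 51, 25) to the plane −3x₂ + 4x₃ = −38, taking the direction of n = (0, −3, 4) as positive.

-3

n·S − (-38) = -15.
|n| = 5, so the signed distance is -15/5 = -3.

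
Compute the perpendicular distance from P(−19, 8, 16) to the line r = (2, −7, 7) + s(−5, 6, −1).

3√21

Direction vector d = (−5, 6, −1).
AP = (−21, 15, 9), and AP × d = (−69, −66, −51).
|AP × d|² = 11718 and |d|² = 62, so the distance is √(11718/62) = √189 = 3√21.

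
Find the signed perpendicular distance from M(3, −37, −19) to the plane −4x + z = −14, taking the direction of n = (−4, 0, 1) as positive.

n·M − (-14) = -17.
|n| = √17, so the signed distance is -√17.

-√17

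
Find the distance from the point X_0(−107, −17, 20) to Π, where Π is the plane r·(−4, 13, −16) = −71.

2

Normal vector n = (−4, 13, −16), and n·(−107, −17, 20) − (−71) = −42.
|n| = √(16 + 169 + 256) = 21, so the distance is |-42|/21 = 2.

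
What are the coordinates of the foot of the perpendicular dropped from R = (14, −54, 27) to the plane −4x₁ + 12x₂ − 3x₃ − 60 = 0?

n = (−4, 12, −3), |n|² = 169, and n·R − 60 = -845.
t = -845/169 = -5, so the foot is R − t·n = (14, −54, 27) − (-5)·(−4, 12, −3) = (−6, 6, 12).

(-6, 6, 12)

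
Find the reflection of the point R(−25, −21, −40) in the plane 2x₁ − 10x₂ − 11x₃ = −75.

n = (2, −10, −11), |n|² = 225, n·R − (-75) = 675, so t = 675/225 = 3.
Foot F = R − 3·n = (−31, 9, −7); the reflection is 2F − R = (−37, 39, 26).

(-37, 39, 26)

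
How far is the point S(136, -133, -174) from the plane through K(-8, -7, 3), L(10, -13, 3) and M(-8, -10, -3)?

KL = (18, -6, 0) and KM = (0, -3, -6), so a normal is n = KL × KM = (36, 108, -54).
n = (36, 108, -54); n·P − (-1206) = 1134; |n| = 126; distance = 1134/126 = 9.

9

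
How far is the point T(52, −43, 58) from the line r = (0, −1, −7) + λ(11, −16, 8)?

√1637

Direction vector d = (11, −16, 8).
AP = (52, −42, 65); AP·d = 1764, |AP|² = 8693, |d|² = 441.
distance² = |AP|² − (AP·d)²/|d|² = 8693 − 3111696/441 = 1637, so the distance is √1637.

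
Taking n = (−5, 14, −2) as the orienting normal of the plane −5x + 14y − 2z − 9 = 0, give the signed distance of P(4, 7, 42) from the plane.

-1

n·P − 9 = -15.
|n| = 15, so the signed distance is -15/15 = -1.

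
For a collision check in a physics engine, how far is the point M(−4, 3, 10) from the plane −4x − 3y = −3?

d = |(-4)·(-4) + (-3)·3 − (-3)| / √(16 + 9 + 0) = |10| / 5 = 2.

2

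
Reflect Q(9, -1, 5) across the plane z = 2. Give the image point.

(9, -1, -1)

n = (0, 0, 1), |n|² = 1, n·Q − 2 = 3, so t = 3/1 = 3.
Foot F = Q − 3·n = (9, -1, 2); the reflection is 2F − Q = (9, -1, -1).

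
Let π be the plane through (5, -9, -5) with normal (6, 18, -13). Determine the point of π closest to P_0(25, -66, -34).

(31, -48, -47)

The perpendicular from P_0 has direction n = (6, 18, -13): r = (25, -66, -34) + λ(6, 18, -13).
Substitute into the plane: n·(P_0 + λn) = -67 gives -596 + 529λ = -67, so λ = 1.
Foot = (25, -66, -34) + 1·(6, 18, -13) = (31, -48, -47).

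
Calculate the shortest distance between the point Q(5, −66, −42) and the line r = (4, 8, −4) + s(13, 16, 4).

Direction vector d = (13, 16, 4).
AP = (1, −74, −38); AP·d = -1323, |AP|² = 6921, |d|² = 441.
distance² = |AP|² − (AP·d)²/|d|² = 6921 − 1750329/441 = 2952, so the distance is 6√82.

6√82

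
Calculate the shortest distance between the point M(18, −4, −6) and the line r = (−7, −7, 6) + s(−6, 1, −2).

Direction vector d = (−6, 1, −2).
AP = (25, 3, −12), and AP × d = (6, 122, 43).
|AP × d|² = 16769 and |d|² = 41, so the distance is √(16769/41) = √409.

√409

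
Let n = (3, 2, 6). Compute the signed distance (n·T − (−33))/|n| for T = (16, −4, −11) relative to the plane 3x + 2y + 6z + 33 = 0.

1

n·T − (-33) = 7.
|n| = 7, so the signed distance is 7/7 = 1.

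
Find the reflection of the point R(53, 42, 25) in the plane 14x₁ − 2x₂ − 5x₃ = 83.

n = (14, −2, −5), |n|² = 225, n·R − 83 = 450, so t = 450/225 = 2.
Foot F = R − 2·n = (25, 46, 35); the reflection is 2F − R = (−3, 50, 45).

(-3, 50, 45)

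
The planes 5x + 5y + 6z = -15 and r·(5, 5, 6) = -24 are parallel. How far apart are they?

With common normal n = (5, 5, 6) (|n| = √86), the distance is |(-15) − (-24)|/|n| = 9/√86.

9√86/86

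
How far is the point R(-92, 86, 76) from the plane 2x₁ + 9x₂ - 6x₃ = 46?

Normal vector n = (2, 9, -6), and n·(-92, 86, 76) - 46 = 88.
|n| = √(4 + 81 + 36) = 11, so the distance is |88|/11 = 8.

8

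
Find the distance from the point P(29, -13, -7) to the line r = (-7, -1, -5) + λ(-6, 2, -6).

Direction vector d = (-6, 2, -6).
AP = (36, -12, -2); AP·d = -228, |AP|² = 1444, |d|² = 76.
distance² = |AP|² − (AP·d)²/|d|² = 1444 − 51984/76 = 760, so the distance is 2√190.

2√190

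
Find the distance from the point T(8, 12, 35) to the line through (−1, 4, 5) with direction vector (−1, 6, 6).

Direction vector d = (−1, 6, 6).
AP = (9, 8, 30); AP·d = 219, |AP|² = 1045, |d|² = 73.
distance² = |AP|² − (AP·d)²/|d|² = 1045 − 47961/73 = 388, so the distance is 2√97.

2√97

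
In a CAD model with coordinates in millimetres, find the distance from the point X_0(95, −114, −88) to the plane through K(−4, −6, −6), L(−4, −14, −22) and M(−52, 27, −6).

17/21

KL = (0, −8, −16) and KM = (−48, 33, 0), so a normal is n = KL × KM = (528, 768, −384).
Then n·(95, −114, −88) − (−4416) = 816.
|n| = √(278784 + 589824 + 147456) = 1008, so the distance is |816|/1008 = 17/21.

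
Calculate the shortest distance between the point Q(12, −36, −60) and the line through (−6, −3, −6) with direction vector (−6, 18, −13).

Direction vector d = (−6, 18, −13).
AP = (18, −33, −54); AP·d = 0, |AP|² = 4329, |d|² = 529.
distance² = |AP|² − (AP·d)²/|d|² = 4329 − 0/529 = 4329, so the distance is 3√481.

3√481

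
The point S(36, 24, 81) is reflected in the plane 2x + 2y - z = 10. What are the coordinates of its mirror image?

(208/9, 100/9, 787/9)

n = (2, 2, -1), |n|² = 9, n·S − 10 = 29, so t = 29/9.
Foot F = S − (29/9)·n = (266/9, 158/9, 758/9); the reflection is 2F − S = (208/9, 100/9, 787/9).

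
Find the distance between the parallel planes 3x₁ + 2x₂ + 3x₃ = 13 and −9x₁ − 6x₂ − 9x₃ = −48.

Divide the second equation by -3 to match normals: 3x₁ + 2x₂ + 3x₃ = 16.
Both planes have normal n = (3, 2, 3), |n| = √22. Any point on the first plane is at distance |16 − 13|/|n| = 3/√22 = 3√22/22 from the second.

3√22/22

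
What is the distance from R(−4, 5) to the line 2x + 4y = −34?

23/√5

The normal to the line is n = (2, 4) with |n| = 2√5.
|n·R − (-34)| = |12 − (-34)| = 46, so the distance is 46/(2√5) = 23√5/5.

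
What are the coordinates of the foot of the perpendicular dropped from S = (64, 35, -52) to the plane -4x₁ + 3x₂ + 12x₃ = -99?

The perpendicular from S has direction n = (-4, 3, 12): r = (64, 35, -52) + λ(-4, 3, 12).
Substitute into the plane: n·(S + λn) = -99 gives -775 + 169λ = -99, so λ = 4.
Foot = (64, 35, -52) + 4·(-4, 3, 12) = (48, 47, -4).

(48, 47, -4)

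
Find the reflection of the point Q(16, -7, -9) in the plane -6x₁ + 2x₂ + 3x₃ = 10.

n = (-6, 2, 3), |n|² = 49, n·Q − 10 = -147, so t = -147/49 = -3.
Foot F = Q − (-3)·n = (-2, -1, 0); the reflection is 2F − Q = (-20, 5, 9).

(-20, 5, 9)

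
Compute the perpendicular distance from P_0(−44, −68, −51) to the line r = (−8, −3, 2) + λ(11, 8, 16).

7√26

Direction vector d = (11, 8, 16).
AP = (−36, −65, −53); AP·d = -1764, |AP|² = 8330, |d|² = 441.
distance² = |AP|² − (AP·d)²/|d|² = 8330 − 3111696/441 = 1274, so the distance is 7√26.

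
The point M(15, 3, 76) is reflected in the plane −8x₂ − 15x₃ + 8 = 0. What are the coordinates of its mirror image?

(15, -61, -44)

With n = (0, −8, −15), the signed offset is (n·M − (-8))/|n|² = -1156/289 = -4.
M' = M − 2t·n = (15, 3, 76) − (-8)·(0, −8, −15) = (15, −61, −44).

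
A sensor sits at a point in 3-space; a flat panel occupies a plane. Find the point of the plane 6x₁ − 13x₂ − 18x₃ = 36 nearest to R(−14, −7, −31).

The perpendicular from R has direction n = (6, −13, −18): r = (−14, −7, −31) + λ(6, −13, −18).
Substitute into the plane: n·(R + λn) = 36 gives 565 + 529λ = 36, so λ = -1.
Foot = (−14, −7, −31) + (-1)·(6, −13, −18) = (−20, 6, −13).

(-20, 6, -13)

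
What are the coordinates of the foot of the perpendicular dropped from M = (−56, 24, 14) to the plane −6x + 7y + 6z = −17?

(-26, -11, -16)

n = (−6, 7, 6), |n|² = 121, and n·M − (-17) = 605.
t = 605/121 = 5, so the foot is M − t·n = (−56, 24, 14) − 5·(−6, 7, 6) = (−26, −11, −16).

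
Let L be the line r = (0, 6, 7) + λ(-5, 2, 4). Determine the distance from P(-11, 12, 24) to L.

√41

Direction vector d = (-5, 2, 4).
AP = (-11, 6, 17); AP·d = 135, |AP|² = 446, |d|² = 45.
distance² = |AP|² − (AP·d)²/|d|² = 446 − 18225/45 = 41, so the distance is √41.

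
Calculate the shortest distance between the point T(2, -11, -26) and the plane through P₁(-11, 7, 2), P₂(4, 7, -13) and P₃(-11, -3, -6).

P₁P₂ = (15, 0, -15) and P₁P₃ = (0, -10, -8), so a normal is n = P₁P₂ × P₁P₃ = (-150, 120, -150).
d = |(-150)·2 + 120·(-11) + (-150)·(-26) − 2190| / √(22500 + 14400 + 22500) = |90| / (30√66) = √66/22.

√66/22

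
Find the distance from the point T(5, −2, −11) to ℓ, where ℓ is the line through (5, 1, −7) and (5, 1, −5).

A direction vector is d = (0, 0, 2).
AP = (0, −3, −4), and AP × d = (−6, 0, 0).
|AP × d|² = 36 and |d|² = 4, so the distance is √(36/4) = √9 = 3.

3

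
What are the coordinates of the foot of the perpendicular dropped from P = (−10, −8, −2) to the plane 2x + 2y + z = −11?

(-4, -2, 1)

n = (2, 2, 1), |n|² = 9, and n·P − (-11) = -27.
t = -27/9 = -3, so the foot is P − t·n = (−10, −8, −2) − (-3)·(2, 2, 1) = (−4, −2, 1).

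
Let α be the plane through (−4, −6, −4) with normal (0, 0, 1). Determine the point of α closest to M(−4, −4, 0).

(-4, -4, -4)

The perpendicular from M has direction n = (0, 0, 1): r = (−4, −4, 0) + λ(0, 0, 1).
Substitute into the plane: n·(M + λn) = -4 gives 0 + 1λ = -4, so λ = -4.
Foot = (−4, −4, 0) + (-4)·(0, 0, 1) = (−4, −4, −4).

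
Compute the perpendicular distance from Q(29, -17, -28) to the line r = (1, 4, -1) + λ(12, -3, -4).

√433

Direction vector d = (12, -3, -4).
AP = (28, -21, -27), and AP × d = (3, -212, 168).
|AP × d|² = 73177 and |d|² = 169, so the distance is √(73177/169) = √433.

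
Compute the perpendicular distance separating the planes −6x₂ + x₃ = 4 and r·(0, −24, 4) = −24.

10√37/37

Divide the second equation by 4 to match normals: −6x₂ + x₃ = -6.
Both planes have normal n = (0, −6, 1), |n| = √37. Any point on the first plane is at distance |(-6) − 4|/|n| = 10/√37 = 10√37/37 from the second.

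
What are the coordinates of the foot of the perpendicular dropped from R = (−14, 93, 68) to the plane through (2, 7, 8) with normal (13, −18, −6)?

The perpendicular from R has direction n = (13, −18, −6): r = (−14, 93, 68) + t(13, −18, −6).
Substitute into the plane: n·(R + tn) = -148 gives -2264 + 529t = -148, so t = 4.
Foot = (−14, 93, 68) + 4·(13, −18, −6) = (38, 21, 44).

(38, 21, 44)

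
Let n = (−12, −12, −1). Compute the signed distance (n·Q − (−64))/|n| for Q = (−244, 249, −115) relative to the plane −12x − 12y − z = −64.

7

n·Q − (-64) = 119.
|n| = 17, so the signed distance is 119/17 = 7.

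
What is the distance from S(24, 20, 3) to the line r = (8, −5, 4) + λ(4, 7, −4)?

Direction vector d = (4, 7, −4).
AP = (16, 25, −1); AP·d = 243, |AP|² = 882, |d|² = 81.
distance² = |AP|² − (AP·d)²/|d|² = 882 − 59049/81 = 153, so the distance is 3√17.

3√17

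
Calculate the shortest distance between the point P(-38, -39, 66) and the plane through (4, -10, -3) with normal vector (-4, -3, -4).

The plane has equation n·(r − (4, -10, -3)) = 0, i.e. n·r = 26.
Then n·(-38, -39, 66) - 26 = -21.
|n| = √(16 + 9 + 16) = √41, so the distance is |-21|/√41 = 21√41/41.

21/√41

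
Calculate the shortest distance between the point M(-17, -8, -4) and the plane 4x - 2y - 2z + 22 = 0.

n = (4, -2, -2); n·P − (-22) = -22; |n| = 2√6; distance = 22/(2√6) = 11√6/6.

11/√6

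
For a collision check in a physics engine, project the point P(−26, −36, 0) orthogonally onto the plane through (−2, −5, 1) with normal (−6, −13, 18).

(-20, -23, -18)

n = (−6, −13, 18), |n|² = 529, and n·P − 95 = 529.
t = 529/529 = 1, so the foot is P − t·n = (−26, −36, 0) − 1·(−6, −13, 18) = (−20, −23, −18).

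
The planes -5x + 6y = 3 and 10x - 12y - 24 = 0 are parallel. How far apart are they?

15√61/61

Divide the second equation by -2 to match normals: -5x + 6y = -12.
With common normal n = (-5, 6, 0) (|n| = √61), the distance is |3 − (-12)|/|n| = 15/√61 = 15√61/61.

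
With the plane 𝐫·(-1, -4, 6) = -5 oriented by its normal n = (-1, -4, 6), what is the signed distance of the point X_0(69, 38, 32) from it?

-24√53/53

n·X_0 − (-5) = -24.
|n| = √53, so the signed distance is -24√53/53.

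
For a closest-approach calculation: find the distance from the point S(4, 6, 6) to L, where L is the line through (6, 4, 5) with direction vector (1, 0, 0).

√5

Direction vector d = (1, 0, 0).
AP = (-2, 2, 1); AP·d = -2, |AP|² = 9, |d|² = 1.
distance² = |AP|² − (AP·d)²/|d|² = 9 − 4/1 = 5, so the distance is √5.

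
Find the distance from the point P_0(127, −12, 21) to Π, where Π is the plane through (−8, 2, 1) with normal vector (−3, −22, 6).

The plane has equation n·(r − (−8, 2, 1)) = 0, i.e. n·r = -14.
Then n·(127, −12, 21) − (−14) = 23.
|n| = √(9 + 484 + 36) = 23, so the distance is |23|/23 = 1.

1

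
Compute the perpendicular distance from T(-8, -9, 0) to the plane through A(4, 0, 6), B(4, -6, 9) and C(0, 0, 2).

AB = (0, -6, 3) and AC = (-4, 0, -4), so a normal is n = AB × AC = (24, -12, -24).
Then n·(-8, -9, 0) - (-48) = -36.
|n| = √(576 + 144 + 576) = 36, so the distance is |-36|/36 = 1.

1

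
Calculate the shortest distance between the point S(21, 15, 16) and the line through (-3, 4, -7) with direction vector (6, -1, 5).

Direction vector d = (6, -1, 5).
AP = (24, 11, 23); AP·d = 248, |AP|² = 1226, |d|² = 62.
distance² = |AP|² − (AP·d)²/|d|² = 1226 − 61504/62 = 234, so the distance is 3√26.

3√26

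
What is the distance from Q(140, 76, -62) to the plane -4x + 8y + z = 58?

8

Normal vector n = (-4, 8, 1), and n·(140, 76, -62) - 58 = -72.
|n| = √(16 + 64 + 1) = 9, so the distance is |-72|/9 = 8.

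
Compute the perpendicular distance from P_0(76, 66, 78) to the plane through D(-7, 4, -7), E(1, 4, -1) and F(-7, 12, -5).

29√26/26

DE = (8, 0, 6) and DF = (0, 8, 2), so a normal is n = DE × DF = (-48, -16, 64).
Then n·(76, 66, 78) - (-176) = 464.
|n| = √(2304 + 256 + 4096) = 16√26, so the distance is |464|/(16√26) = 29√26/26.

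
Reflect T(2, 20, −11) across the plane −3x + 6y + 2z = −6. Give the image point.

(14, -4, -19)

With n = (−3, 6, 2), the signed offset is (n·T − (-6))/|n|² = 98/49 = 2.
T' = T − 2t·n = (2, 20, −11) − 4·(−3, 6, 2) = (14, −4, −19).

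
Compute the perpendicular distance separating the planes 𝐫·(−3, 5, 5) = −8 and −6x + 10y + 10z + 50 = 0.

Divide the second equation by 2 to match normals: −3x + 5y + 5z = -25.
With common normal n = (−3, 5, 5) (|n| = √59), the distance is |(-8) − (-25)|/|n| = 17/√59.

17/√59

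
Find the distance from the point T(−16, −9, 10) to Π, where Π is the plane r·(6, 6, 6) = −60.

5√3/3

Normal vector n = (6, 6, 6), and n·(−16, −9, 10) − (−60) = −30.
|n| = √(36 + 36 + 36) = 6√3, so the distance is |-30|/(6√3) = 5/√3.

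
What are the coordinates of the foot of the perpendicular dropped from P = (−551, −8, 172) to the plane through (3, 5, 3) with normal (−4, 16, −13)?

(-3869/7, -8/7, 1165/7)

The perpendicular from P has direction n = (−4, 16, −13): r = (−551, −8, 172) + t(−4, 16, −13).
Substitute into the plane: n·(P + tn) = 29 gives -160 + 441t = 29, so t = 3/7.
Foot = (−551, −8, 172) + (3/7)·(−4, 16, −13) = (−3869/7, −8/7, 1165/7).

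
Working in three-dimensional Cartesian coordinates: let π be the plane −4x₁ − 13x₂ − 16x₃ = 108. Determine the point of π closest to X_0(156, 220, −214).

(3244/21, 4516/21, -4622/21)

The perpendicular from X_0 has direction n = (−4, −13, −16): r = (156, 220, −214) + λ(−4, −13, −16).
Substitute into the plane: n·(X_0 + λn) = 108 gives -60 + 441λ = 108, so λ = 8/21.
Foot = (156, 220, −214) + (8/21)·(−4, −13, −16) = (3244/21, 4516/21, −4622/21).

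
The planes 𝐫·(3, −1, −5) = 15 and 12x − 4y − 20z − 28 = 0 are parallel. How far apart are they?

Divide the second equation by 4 to match normals: 3x − y − 5z = 7.
With common normal n = (3, −1, −5) (|n| = √35), the distance is |15 − 7|/|n| = 8/√35 = 8√35/35.

8/√35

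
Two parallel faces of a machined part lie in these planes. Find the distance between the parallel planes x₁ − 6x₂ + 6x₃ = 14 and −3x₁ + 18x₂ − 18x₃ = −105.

21√73/73

Divide the second equation by -3 to match normals: x₁ − 6x₂ + 6x₃ = 35.
With common normal n = (1, −6, 6) (|n| = √73), the distance is |14 − 35|/|n| = 21/√73.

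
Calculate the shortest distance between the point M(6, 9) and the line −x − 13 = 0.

19

d = |(-1)·6 + 0·9 − 13| / √(1 + 0) = |-19|/1 = 19.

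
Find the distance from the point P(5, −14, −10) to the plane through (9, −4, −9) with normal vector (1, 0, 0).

The plane has equation n·(r − (9, −4, −9)) = 0, i.e. n·r = 9.
d = |1·5 − 9| / √(1 + 0 + 0) = |-4| / 1 = 4.

4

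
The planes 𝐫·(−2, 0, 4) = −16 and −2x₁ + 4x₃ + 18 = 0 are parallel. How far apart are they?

With common normal n = (−2, 0, 4) (|n| = 2√5), the distance is |(-16) − (-18)|/|n| = 2/(2√5) = √5/5.

√5/5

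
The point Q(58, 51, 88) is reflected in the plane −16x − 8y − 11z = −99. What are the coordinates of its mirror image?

n = (−16, −8, −11), |n|² = 441, n·Q − (-99) = -2205, so t = -2205/441 = -5.
Foot F = Q − (-5)·n = (−22, 11, 33); the reflection is 2F − Q = (−102, −29, −22).

(-102, -29, -22)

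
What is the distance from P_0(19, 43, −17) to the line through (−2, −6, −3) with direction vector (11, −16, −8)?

Direction vector d = (11, −16, −8).
AP = (21, 49, −14), and AP × d = (−616, 14, −875).
|AP × d|² = 1145277 and |d|² = 441, so the distance is √(1145277/441) = √2597 = 7√53.

7√53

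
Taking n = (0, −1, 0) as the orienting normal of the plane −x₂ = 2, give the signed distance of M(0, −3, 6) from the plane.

n·M − 2 = 1.
|n| = 1, so the signed distance is 1/1 = 1.

1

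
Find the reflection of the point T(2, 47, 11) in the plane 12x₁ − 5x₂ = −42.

(26, 37, 11)

n = (12, −5, 0), |n|² = 169, n·T − (-42) = -169, so t = -169/169 = -1.
Foot F = T − (-1)·n = (14, 42, 11); the reflection is 2F − T = (26, 37, 11).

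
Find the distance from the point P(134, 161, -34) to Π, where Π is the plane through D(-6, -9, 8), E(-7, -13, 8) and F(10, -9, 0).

DE = (-1, -4, 0) and DF = (16, 0, -8), so a normal is n = DE × DF = (32, -8, 64).
Then n·(134, 161, -34) - 392 = 432.
|n| = √(1024 + 64 + 4096) = 72, so the distance is |432|/72 = 6.

6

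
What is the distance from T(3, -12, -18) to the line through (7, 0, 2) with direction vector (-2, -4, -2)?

4√11

Direction vector d = (-2, -4, -2).
AP = (-4, -12, -20); AP·d = 96, |AP|² = 560, |d|² = 24.
distance² = |AP|² − (AP·d)²/|d|² = 560 − 9216/24 = 176, so the distance is 4√11.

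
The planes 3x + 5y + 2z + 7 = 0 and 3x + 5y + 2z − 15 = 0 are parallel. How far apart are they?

Both planes have normal n = (3, 5, 2), |n| = √38. Any point on the first plane is at distance |15 − (-7)|/|n| = 22/√38 from the second.

11√38/19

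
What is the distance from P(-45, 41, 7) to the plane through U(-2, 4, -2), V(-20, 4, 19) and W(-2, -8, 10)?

UV = (-18, 0, 21) and UW = (0, -12, 12), so a normal is n = UV × UW = (252, 216, 216).
d = |252·(-45) + 216·41 + 216·7 − (-72)| / √(63504 + 46656 + 46656) = |-900| / 396 = 25/11.

25/11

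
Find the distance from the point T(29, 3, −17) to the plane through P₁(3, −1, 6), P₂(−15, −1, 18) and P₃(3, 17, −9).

P₁P₂ = (−18, 0, 12) and P₁P₃ = (0, 18, −15), so a normal is n = P₁P₂ × P₁P₃ = (−216, −270, −324).
n = (−216, −270, −324); n·P − (-2322) = 756; |n| = 54√77; distance = 756/(54√77) = 2√77/11.

14/√77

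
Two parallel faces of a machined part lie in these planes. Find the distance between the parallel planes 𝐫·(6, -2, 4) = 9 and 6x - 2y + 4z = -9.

With common normal n = (6, -2, 4) (|n| = 2√14), the distance is |9 − (-9)|/|n| = 18/(2√14) = 9√14/14.

9/√14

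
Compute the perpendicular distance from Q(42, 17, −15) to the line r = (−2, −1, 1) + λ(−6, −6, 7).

Direction vector d = (−6, −6, 7).
AP = (44, 18, −16); AP·d = -484, |AP|² = 2516, |d|² = 121.
distance² = |AP|² − (AP·d)²/|d|² = 2516 − 234256/121 = 580, so the distance is 2√145.

2√145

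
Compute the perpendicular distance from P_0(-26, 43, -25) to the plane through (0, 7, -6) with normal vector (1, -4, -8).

2

The plane has equation n·(r − (0, 7, -6)) = 0, i.e. n·r = 20.
Then n·(-26, 43, -25) - 20 = -18.
|n| = √(1 + 16 + 64) = 9, so the distance is |-18|/9 = 2.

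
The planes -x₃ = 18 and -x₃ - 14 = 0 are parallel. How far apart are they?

Both planes have normal n = (0, 0, -1), |n| = 1. Any point on the first plane is at distance |14 − 18|/|n| = 4/1 = 4 from the second.

4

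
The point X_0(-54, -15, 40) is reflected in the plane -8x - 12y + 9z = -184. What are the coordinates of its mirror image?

(10, 81, -32)

With n = (-8, -12, 9), the signed offset is (n·X_0 − (-184))/|n|² = 1156/289 = 4.
X_0' = X_0 − 2t·n = (-54, -15, 40) − 8·(-8, -12, 9) = (10, 81, -32).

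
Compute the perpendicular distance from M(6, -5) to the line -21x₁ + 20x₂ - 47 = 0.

273/29

The normal to the line is n = (-21, 20) with |n| = 29.
|n·M − 47| = |-226 − 47| = 273, so the distance is 273/29.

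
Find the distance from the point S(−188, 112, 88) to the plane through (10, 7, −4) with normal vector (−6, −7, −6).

9

The plane has equation n·(r − (10, 7, −4)) = 0, i.e. n·r = -85.
Then n·(−188, 112, 88) − (−85) = −99.
|n| = √(36 + 49 + 36) = 11, so the distance is |-99|/11 = 9.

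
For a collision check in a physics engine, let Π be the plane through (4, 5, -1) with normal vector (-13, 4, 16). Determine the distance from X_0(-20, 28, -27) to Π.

The plane has equation n·(r − (4, 5, -1)) = 0, i.e. n·r = -48.
Then n·(-20, 28, -27) - (-48) = -12.
|n| = √(169 + 16 + 256) = 21, so the distance is |-12|/21 = 4/7.

4/7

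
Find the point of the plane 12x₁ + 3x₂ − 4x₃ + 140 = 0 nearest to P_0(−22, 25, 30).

n = (12, 3, −4), |n|² = 169, and n·P_0 − (-140) = -169.
t = -169/169 = -1, so the foot is P_0 − t·n = (−22, 25, 30) − (-1)·(12, 3, −4) = (−10, 28, 26).

(-10, 28, 26)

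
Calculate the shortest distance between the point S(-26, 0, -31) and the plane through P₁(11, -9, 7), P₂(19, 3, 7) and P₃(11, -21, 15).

P₁P₂ = (8, 12, 0) and P₁P₃ = (0, -12, 8), so a normal is n = P₁P₂ × P₁P₃ = (96, -64, -96).
Then n·(-26, 0, -31) - 960 = -480.
|n| = √(9216 + 4096 + 9216) = 32√22, so the distance is |-480|/(32√22) = 15√22/22.

15√22/22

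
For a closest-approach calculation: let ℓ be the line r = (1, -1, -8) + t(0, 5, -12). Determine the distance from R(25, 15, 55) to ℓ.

3√233

Direction vector d = (0, 5, -12).
AP = (24, 16, 63); AP·d = -676, |AP|² = 4801, |d|² = 169.
distance² = |AP|² − (AP·d)²/|d|² = 4801 − 456976/169 = 2097, so the distance is 3√233.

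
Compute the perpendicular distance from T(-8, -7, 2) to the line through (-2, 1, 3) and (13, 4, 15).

A direction vector is d = (15, 3, 12).
AP = (-6, -8, -1), and AP × d = (-93, 57, 102).
|AP × d|² = 22302 and |d|² = 378, so the distance is √(22302/378) = √59.

√59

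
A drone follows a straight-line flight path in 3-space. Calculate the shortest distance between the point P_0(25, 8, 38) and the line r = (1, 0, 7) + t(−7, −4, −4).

√305

Direction vector d = (−7, −4, −4).
AP = (24, 8, 31); AP·d = -324, |AP|² = 1601, |d|² = 81.
distance² = |AP|² − (AP·d)²/|d|² = 1601 − 104976/81 = 305, so the distance is √305.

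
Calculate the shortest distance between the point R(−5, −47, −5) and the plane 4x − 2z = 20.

d = |4·(-5) + (-2)·(-5) − 20| / √(16 + 0 + 4) = |-30| / (2√5) = 3√5.

3√5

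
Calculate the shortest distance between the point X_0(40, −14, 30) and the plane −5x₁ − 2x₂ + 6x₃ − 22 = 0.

d = |(-5)·40 + (-2)·(-14) + 6·30 − 22| / √(25 + 4 + 36) = |-14| / √65 = 14/√65.

14/√65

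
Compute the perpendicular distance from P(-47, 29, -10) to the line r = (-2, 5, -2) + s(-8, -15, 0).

√2665

Direction vector d = (-8, -15, 0).
AP = (-45, 24, -8); AP·d = 0, |AP|² = 2665, |d|² = 289.
distance² = |AP|² − (AP·d)²/|d|² = 2665 − 0/289 = 2665, so the distance is √2665.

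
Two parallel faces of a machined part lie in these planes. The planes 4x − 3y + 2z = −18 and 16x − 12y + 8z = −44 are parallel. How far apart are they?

Divide the second equation by 4 to match normals: 4x − 3y + 2z = -11.
Both planes have normal n = (4, −3, 2), |n| = √29. Any point on the first plane is at distance |(-11) − (-18)|/|n| = 7/√29 = 7√29/29 from the second.

7/√29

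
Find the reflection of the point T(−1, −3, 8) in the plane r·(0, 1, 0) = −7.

With n = (0, 1, 0), the signed offset is (n·T − (-7))/|n|² = 4/1 = 4.
T' = T − 2t·n = (−1, −3, 8) − 8·(0, 1, 0) = (−1, −11, 8).

(-1, -11, 8)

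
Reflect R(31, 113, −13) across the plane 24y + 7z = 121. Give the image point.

n = (0, 24, 7), |n|² = 625, n·R − 121 = 2500, so t = 2500/625 = 4.
Foot F = R − 4·n = (31, 17, −41); the reflection is 2F − R = (31, −79, −69).

(31, -79, -69)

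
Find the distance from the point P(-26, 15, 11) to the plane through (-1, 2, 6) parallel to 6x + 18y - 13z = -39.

Parallel planes share the normal n = (6, 18, -13); since (-1, 2, 6) lies on the plane, its equation is 6x + 18y - 13z = -48.
Then n·(-26, 15, 11) - (-48) = 19.
|n| = √(36 + 324 + 169) = 23, so the distance is |19|/23 = 19/23.

19/23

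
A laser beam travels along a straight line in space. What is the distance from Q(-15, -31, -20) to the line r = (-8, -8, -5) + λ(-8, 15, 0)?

Direction vector d = (-8, 15, 0).
AP = (-7, -23, -15); AP·d = -289, |AP|² = 803, |d|² = 289.
distance² = |AP|² − (AP·d)²/|d|² = 803 − 83521/289 = 514, so the distance is √514.

√514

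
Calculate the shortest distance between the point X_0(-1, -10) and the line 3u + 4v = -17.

26/5

The normal to the line is n = (3, 4) with |n| = 5.
|n·X_0 − (-17)| = |-43 − (-17)| = 26, so the distance is 26/5.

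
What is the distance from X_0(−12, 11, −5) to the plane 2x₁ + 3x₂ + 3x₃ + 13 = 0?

d = |2·(-12) + 3·11 + 3·(-5) − (-13)| / √(4 + 9 + 9) = |7| / √22 = 7√22/22.

7/√22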